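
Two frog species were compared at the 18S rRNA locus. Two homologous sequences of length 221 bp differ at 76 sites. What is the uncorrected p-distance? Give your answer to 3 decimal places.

p = 76/221 = 0.343891… ≈ 0.344 (to 3 d.p.).

0.344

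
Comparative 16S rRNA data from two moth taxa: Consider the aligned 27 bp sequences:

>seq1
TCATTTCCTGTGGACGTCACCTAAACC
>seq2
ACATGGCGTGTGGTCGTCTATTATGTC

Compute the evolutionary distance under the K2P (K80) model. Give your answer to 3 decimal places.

Of 27 sites, 3 differences are transitions and 8 are transversions, so P = 3/27 ≈ 0.111111 and Q = 8/27 ≈ 0.296296.
Under the Kimura two-parameter model, d = −½ ln(1 − 2P − Q) − ¼ ln(1 − 2Q).
1 − 2P − Q = 0.481482, giving −½ ln(0.481482) = 0.365443.
1 − 2Q = 0.407408, giving −¼ ln(0.407408) = 0.224485.
d = 0.365443 + 0.224485 = 0.589928.

0.590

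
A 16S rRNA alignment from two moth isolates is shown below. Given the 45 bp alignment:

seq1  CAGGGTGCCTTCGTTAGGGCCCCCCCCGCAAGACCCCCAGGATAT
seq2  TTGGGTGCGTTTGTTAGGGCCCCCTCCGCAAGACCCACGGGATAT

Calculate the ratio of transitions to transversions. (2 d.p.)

1.33

Transitions are A↔G and C↔T; transversions are all other mismatches.
Transitions: 4. Transversions: 3.
R = 4/3 = 1.333333… ≈ 1.33 (to 2 d.p.).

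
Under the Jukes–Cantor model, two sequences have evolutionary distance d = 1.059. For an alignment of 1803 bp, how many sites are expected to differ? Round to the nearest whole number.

1023

Invert JC69: p = (3/4)(1 − e^(−4d/3)) = 0.75 × (1 − e^(-1.412)) = 0.75 × (1 − 0.243655) = 0.567259.
Expected differing sites = pL ≈ 0.567259 × 1803 = 1022.767977 ≈ 1023.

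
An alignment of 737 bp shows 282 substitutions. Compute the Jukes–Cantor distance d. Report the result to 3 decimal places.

0.535

p = 282/737 ≈ 0.382632.
d = −(3/4) ln(1 − 4p/3) = −0.75 ln(1 − 0.510176) = −0.75 ln(0.489824)
  = −0.75 × (-0.713709) = 0.535282 substitutions/site.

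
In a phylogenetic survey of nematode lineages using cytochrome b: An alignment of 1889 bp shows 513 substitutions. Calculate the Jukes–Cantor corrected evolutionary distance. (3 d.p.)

p = 513/1889 ≈ 0.271572.
d = −(3/4) ln(1 − 4p/3) = −0.75 ln(1 − 0.362096) = −0.75 ln(0.637904)
  = −0.75 × (-0.449567) = 0.337175 substitutions/site.

0.337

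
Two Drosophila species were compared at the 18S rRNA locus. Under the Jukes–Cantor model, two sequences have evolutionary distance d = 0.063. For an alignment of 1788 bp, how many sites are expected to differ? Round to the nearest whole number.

Invert JC69: p = (3/4)(1 − e^(−4d/3)) = 0.75 × (1 − e^(-0.084)) = 0.75 × (1 − 0.919431) = 0.060427.
Expected differing sites = pL ≈ 0.060427 × 1788 = 108.043476 ≈ 108.

108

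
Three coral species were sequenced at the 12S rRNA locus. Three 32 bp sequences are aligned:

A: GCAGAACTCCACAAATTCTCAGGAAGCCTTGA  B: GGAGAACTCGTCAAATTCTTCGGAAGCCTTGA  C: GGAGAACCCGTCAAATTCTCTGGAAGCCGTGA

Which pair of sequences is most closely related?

B and C

A–B: 5/32 differ, p = 0.156, d = 0.175.
A–C: 6/32 differ, p = 0.188, d = 0.216.
B–C: 4/32 differ, p = 0.125, d = 0.137.
The smallest distance is between B and C.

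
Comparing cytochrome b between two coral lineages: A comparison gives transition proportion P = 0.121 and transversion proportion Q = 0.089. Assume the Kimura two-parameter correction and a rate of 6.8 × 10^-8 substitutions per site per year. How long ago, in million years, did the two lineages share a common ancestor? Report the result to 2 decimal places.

Under the Kimura two-parameter model, d = −½ ln(1 − 2P − Q) − ¼ ln(1 − 2Q).
1 − 2P − Q = 0.669, giving −½ ln(0.669) = 0.200986.
1 − 2Q = 0.822, giving −¼ ln(0.822) = 0.049004.
d = 0.200986 + 0.049004 = 0.249990.
Under a molecular clock d = 2μt, so t = d/(2μ) = 0.249990 / (2 × 6.8 × 10^-8) = 1.84 million years.

1.84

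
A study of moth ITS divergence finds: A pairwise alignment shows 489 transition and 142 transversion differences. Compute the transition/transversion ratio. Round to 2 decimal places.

3.44

R = 489/142 = 3.443661… ≈ 3.44 (to 2 d.p.).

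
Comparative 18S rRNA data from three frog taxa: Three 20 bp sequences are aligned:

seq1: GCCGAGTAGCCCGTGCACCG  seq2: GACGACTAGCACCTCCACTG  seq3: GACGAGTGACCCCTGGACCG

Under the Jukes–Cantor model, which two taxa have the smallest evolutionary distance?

seq1 and seq3

seq1–seq2: 6/20 differ, p = 0.300, d = 0.383.
seq1–seq3: 5/20 differ, p = 0.250, d = 0.304.
seq2–seq3: 7/20 differ, p = 0.350, d = 0.471.
The smallest distance is between seq1 and seq3.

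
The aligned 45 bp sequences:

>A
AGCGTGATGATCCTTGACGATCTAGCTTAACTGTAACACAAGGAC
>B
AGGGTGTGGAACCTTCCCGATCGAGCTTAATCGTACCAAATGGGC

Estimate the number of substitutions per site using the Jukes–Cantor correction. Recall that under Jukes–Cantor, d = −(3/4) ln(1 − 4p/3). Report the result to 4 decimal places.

The sequences differ at 13 of 45 sites, so p = 13/45 ≈ 0.288889.
d = −(3/4) ln(1 − 4p/3) = −0.75 ln(1 − 0.385185) = −0.75 ln(0.614815)
  = −0.75 × (-0.486434) = 0.364826 substitutions/site.

0.3648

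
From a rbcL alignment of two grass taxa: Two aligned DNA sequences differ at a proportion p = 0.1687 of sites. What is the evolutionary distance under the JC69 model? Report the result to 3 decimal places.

d = −(3/4) ln(1 − 4p/3) = −0.75 ln(1 − 0.224933) = −0.75 ln(0.775067)
  = −0.75 × (-0.254806) = 0.191105 substitutions/site.

0.191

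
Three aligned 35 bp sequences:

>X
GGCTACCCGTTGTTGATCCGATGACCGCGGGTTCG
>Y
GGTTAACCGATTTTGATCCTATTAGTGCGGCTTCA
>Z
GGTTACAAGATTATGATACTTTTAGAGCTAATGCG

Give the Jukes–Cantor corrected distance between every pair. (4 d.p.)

X–Y: 10/35 sites differ → p ≈ 0.285714, d = −0.75 ln(1 − 0.380952) = 0.359679 ≈ 0.3597.
X–Z: 16/35 sites differ → p ≈ 0.457143, d = −0.75 ln(1 − 0.609524) = 0.705292 ≈ 0.7053.
Y–Z: 12/35 sites differ → p ≈ 0.342857, d = −0.75 ln(1 − 0.457143) = 0.458182 ≈ 0.4582.

d(X,Y) = 0.3597, d(X,Z) = 0.7053, d(Y,Z) = 0.4582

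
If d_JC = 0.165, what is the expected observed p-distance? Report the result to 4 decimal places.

0.1481

p = (3/4)(1 − e^(−4d/3)) = 0.75 × (1 − e^(-0.22)) = 0.75 × (1 − 0.802519) = 0.148111.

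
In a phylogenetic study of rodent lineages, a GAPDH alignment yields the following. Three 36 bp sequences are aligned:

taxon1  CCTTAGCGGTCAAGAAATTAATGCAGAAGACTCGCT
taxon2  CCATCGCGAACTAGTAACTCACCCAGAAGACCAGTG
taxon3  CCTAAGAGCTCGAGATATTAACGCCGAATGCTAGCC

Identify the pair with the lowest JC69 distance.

taxon1 and taxon3

taxon1–taxon2: 14/36 differ, p = 0.389, d = 0.548.
taxon1–taxon3: 11/36 differ, p = 0.306, d = 0.392.
taxon2–taxon3: 18/36 differ, p = 0.500, d = 0.824.
The smallest distance is between taxon1 and taxon3.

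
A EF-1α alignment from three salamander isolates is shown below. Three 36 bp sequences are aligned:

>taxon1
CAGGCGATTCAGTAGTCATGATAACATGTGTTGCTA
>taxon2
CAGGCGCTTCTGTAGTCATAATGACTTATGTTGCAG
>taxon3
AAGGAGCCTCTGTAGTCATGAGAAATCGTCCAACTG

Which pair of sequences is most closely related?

taxon1–taxon2: 8/36 differ, p = 0.222, d = 0.264.
taxon1–taxon3: 14/36 differ, p = 0.389, d = 0.548.
taxon2–taxon3: 14/36 differ, p = 0.389, d = 0.548.
The smallest distance is between taxon1 and taxon2.

taxon1 and taxon2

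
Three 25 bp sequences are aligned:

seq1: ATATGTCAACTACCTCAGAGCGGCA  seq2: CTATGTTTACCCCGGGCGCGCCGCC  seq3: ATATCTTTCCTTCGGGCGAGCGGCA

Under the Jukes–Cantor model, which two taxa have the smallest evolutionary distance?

seq1–seq2: 12/25 differ, p = 0.480, d = 0.766.
seq1–seq3: 9/25 differ, p = 0.360, d = 0.490.
seq2–seq3: 8/25 differ, p = 0.320, d = 0.417.
The smallest distance is between seq2 and seq3.

seq2 and seq3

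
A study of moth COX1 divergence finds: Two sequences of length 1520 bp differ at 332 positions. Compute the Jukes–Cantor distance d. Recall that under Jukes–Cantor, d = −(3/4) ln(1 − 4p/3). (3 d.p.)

p = 332/1520 ≈ 0.218421.
d = −(3/4) ln(1 − 4p/3) = −0.75 ln(1 − 0.291228) = −0.75 ln(0.708772)
  = −0.75 × (-0.344221) = 0.258166 substitutions/site.

0.258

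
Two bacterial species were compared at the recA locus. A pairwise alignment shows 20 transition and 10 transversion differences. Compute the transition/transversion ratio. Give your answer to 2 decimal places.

2.00

R = 20/10 = 2.00.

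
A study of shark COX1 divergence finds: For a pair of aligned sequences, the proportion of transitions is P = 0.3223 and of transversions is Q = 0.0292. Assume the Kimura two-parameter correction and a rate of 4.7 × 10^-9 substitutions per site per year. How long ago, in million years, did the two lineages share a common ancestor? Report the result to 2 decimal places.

61.19

Under the Kimura two-parameter model, d = −½ ln(1 − 2P − Q) − ¼ ln(1 − 2Q).
1 − 2P − Q = 0.3262, giving −½ ln(0.3262) = 0.560122.
1 − 2Q = 0.9416, giving −¼ ln(0.9416) = 0.015044.
d = 0.560122 + 0.015044 = 0.575166.
Under a molecular clock d = 2μt, so t = d/(2μ) = 0.575166 / (2 × 4.7 × 10^-9) = 61.19 million years.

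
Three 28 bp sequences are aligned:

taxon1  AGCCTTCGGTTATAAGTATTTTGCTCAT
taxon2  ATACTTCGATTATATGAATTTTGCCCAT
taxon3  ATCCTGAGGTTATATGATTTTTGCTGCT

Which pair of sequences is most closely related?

taxon1–taxon2: 6/28 differ, p = 0.214, d = 0.252.
taxon1–taxon3: 8/28 differ, p = 0.286, d = 0.360.
taxon2–taxon3: 8/28 differ, p = 0.286, d = 0.360.
The smallest distance is between taxon1 and taxon2.

taxon1 and taxon2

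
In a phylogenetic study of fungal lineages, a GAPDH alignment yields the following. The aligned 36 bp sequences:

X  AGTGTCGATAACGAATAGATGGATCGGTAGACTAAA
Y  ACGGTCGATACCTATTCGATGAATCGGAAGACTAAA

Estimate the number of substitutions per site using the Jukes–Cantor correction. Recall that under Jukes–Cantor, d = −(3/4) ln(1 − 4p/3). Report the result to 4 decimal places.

0.2635

The sequences differ at 8 of 36 sites (2, 3, 11, 13, 15, 17, 22, 28), so p = 8/36 ≈ 0.222222.
d = −(3/4) ln(1 − 4p/3) = −0.75 ln(1 − 0.296296) = −0.75 ln(0.703704)
  = −0.75 × (-0.351397) = 0.263548 substitutions/site.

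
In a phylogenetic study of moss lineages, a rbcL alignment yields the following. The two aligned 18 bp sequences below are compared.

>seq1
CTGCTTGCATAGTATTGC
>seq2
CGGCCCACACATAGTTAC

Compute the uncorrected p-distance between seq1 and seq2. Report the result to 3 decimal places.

0.500

The sequences differ at 9 of 18 positions (sites 2, 5, 6, 7, 10, 12, 13, 14, 17).
p = 9/18 = 0.500.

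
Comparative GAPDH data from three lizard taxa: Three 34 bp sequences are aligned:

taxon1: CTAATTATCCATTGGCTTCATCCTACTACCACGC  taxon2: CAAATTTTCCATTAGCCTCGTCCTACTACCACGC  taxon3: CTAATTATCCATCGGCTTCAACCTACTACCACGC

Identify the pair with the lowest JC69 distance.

taxon1 and taxon3

taxon1–taxon2: 5/34 differ, p = 0.147, d = 0.164.
taxon1–taxon3: 2/34 differ, p = 0.059, d = 0.061.
taxon2–taxon3: 7/34 differ, p = 0.206, d = 0.241.
The smallest distance is between taxon1 and taxon3.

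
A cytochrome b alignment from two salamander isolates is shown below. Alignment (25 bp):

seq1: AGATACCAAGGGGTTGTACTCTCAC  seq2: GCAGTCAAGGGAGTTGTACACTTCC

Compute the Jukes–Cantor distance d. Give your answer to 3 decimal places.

The sequences differ at 10 of 25 sites (1, 2, 4, 5, 7, 9, 12, 20, 23, 24), so p = 10/25 = 0.4.
d = −(3/4) ln(1 − 4p/3) = −0.75 ln(1 − 0.533333) = −0.75 ln(0.466667)
  = −0.75 × (-0.762139) = 0.571604 substitutions/site.

0.572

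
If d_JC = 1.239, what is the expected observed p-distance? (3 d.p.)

0.606

p = (3/4)(1 − e^(−4d/3)) = 0.75 × (1 − e^(-1.652)) = 0.75 × (1 − 0.191666) = 0.606251.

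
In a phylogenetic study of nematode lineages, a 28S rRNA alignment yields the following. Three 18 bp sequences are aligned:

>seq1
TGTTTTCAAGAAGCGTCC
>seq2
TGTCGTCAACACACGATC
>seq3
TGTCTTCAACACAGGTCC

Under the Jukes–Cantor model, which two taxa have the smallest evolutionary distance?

seq2 and seq3

seq1–seq2: 7/18 differ, p = 0.389, d = 0.548.
seq1–seq3: 5/18 differ, p = 0.278, d = 0.347.
seq2–seq3: 4/18 differ, p = 0.222, d = 0.264.
The smallest distance is between seq2 and seq3.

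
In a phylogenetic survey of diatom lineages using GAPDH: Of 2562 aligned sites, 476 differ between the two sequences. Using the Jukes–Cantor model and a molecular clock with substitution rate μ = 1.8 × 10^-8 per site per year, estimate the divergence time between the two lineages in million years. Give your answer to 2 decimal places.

p = 476/2562 ≈ 0.185792.
d = −(3/4) ln(1 − 4p/3) = −0.75 ln(1 − 0.247723) = −0.75 ln(0.752277)
  = −0.75 × (-0.284651) = 0.213488 substitutions/site.
Under a molecular clock d = 2μt, so t = d/(2μ) = 0.213488 / (2 × 1.8 × 10^-8) = 5.93 million years.

5.93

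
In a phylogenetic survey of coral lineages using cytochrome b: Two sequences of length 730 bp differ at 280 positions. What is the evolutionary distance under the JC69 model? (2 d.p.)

0.54

p = 280/730 ≈ 0.383562.
d = −(3/4) ln(1 − 4p/3) = −0.75 ln(1 − 0.511416) = −0.75 ln(0.488584)
  = −0.75 × (-0.716244) = 0.537183 substitutions/site.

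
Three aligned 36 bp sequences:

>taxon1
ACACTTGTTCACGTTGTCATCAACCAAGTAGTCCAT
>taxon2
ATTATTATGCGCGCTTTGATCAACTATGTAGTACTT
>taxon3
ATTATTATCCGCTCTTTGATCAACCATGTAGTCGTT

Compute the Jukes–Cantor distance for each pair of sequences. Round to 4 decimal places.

d(taxon1,taxon2) = 0.4926, d(taxon1,taxon3) = 0.4926, d(taxon2,taxon3) = 0.1536

taxon1–taxon2: 13/36 sites differ → p ≈ 0.361111, d = −0.75 ln(1 − 0.481481) = 0.492584 ≈ 0.4926.
taxon1–taxon3: 13/36 sites differ → p ≈ 0.361111, d = −0.75 ln(1 − 0.481481) = 0.492584 ≈ 0.4926.
taxon2–taxon3: 5/36 sites differ → p ≈ 0.138889, d = −0.75 ln(1 − 0.185185) = 0.153596 ≈ 0.1536.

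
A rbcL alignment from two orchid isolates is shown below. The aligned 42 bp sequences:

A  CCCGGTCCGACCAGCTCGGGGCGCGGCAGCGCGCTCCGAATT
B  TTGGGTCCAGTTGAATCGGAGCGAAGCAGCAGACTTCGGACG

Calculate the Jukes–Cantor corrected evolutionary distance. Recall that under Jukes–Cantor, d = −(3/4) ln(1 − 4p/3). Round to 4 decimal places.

The sequences differ at 20 of 42 sites, so p = 20/42 ≈ 0.47619.
d = −(3/4) ln(1 − 4p/3) = −0.75 ln(1 − 0.63492) = −0.75 ln(0.36508)
  = −0.75 × (-1.007639) = 0.755729 substitutions/site.

0.7557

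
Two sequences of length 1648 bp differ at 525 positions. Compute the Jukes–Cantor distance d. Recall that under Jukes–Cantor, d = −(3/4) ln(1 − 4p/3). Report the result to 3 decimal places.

p = 525/1648 ≈ 0.318568.
d = −(3/4) ln(1 − 4p/3) = −0.75 ln(1 − 0.424757) = −0.75 ln(0.575243)
  = −0.75 × (-0.552963) = 0.414722 substitutions/site.

0.415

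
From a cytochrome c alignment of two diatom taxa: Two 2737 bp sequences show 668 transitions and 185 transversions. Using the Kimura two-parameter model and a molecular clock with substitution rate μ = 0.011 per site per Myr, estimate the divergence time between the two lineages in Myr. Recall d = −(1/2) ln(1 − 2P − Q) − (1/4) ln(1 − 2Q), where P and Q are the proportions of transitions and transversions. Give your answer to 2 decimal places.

20.09

P = 668/2737 ≈ 0.244063 and Q = 185/2737 ≈ 0.067592.
Under the Kimura two-parameter model, d = −½ ln(1 − 2P − Q) − ¼ ln(1 − 2Q).
1 − 2P − Q = 0.444282, giving −½ ln(0.444282) = 0.405648.
1 − 2Q = 0.864816, giving −¼ ln(0.864816) = 0.036310.
d = 0.405648 + 0.036310 = 0.441958.
Under a molecular clock d = 2μt, so t = d/(2μ) = 0.441958 / (2 × 0.011) = 20.09 Myr.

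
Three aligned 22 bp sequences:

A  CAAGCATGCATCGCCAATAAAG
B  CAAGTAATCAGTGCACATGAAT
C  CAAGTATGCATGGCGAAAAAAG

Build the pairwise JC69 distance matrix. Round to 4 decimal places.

A–B: 9/22 sites differ → p ≈ 0.409091, d = −0.75 ln(1 − 0.545455) = 0.591344 ≈ 0.5913.
A–C: 4/22 sites differ → p ≈ 0.181818, d = −0.75 ln(1 − 0.242424) = 0.208224 ≈ 0.2082.
B–C: 9/22 sites differ → p ≈ 0.409091, d = −0.75 ln(1 − 0.545455) = 0.591344 ≈ 0.5913.

d(A,B) = 0.5913, d(A,C) = 0.2082, d(B,C) = 0.5913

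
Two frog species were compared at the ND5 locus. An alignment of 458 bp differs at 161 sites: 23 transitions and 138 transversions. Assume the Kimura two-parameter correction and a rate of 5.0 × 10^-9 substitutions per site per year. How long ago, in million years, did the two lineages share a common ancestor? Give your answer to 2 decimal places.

48.76

P = 23/458 ≈ 0.050218 and Q = 138/458 ≈ 0.30131.
Under the Kimura two-parameter model, d = −½ ln(1 − 2P − Q) − ¼ ln(1 − 2Q).
1 − 2P − Q = 0.598254, giving −½ ln(0.598254) = 0.256870.
1 − 2Q = 0.39738, giving −¼ ln(0.39738) = 0.230716.
d = 0.256870 + 0.230716 = 0.487586.
Under a molecular clock d = 2μt, so t = d/(2μ) = 0.487586 / (2 × 5.0 × 10^-9) = 48.76 million years.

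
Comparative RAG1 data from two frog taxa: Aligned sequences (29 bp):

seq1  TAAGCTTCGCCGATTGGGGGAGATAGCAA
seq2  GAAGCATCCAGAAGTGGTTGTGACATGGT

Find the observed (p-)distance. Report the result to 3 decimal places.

0.517

The sequences differ at 15 of 29 positions.
p = 15/29 = 0.517241… ≈ 0.517 (to 3 d.p.).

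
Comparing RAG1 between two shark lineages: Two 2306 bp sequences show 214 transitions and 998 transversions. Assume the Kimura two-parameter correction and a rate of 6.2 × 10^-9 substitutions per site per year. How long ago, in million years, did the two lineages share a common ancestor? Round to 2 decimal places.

79.30

P = 214/2306 ≈ 0.092801 and Q = 998/2306 ≈ 0.432784.
Under the Kimura two-parameter model, d = −½ ln(1 − 2P − Q) − ¼ ln(1 − 2Q).
1 − 2P − Q = 0.381614, giving −½ ln(0.381614) = 0.481673.
1 − 2Q = 0.134432, giving −¼ ln(0.134432) = 0.501674.
d = 0.481673 + 0.501674 = 0.983347.
Under a molecular clock d = 2μt, so t = d/(2μ) = 0.983347 / (2 × 6.2 × 10^-9) = 79.30 million years.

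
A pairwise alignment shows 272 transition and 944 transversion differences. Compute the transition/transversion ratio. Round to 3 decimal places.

R = 272/944 = 0.288135… ≈ 0.288 (to 3 d.p.).

0.288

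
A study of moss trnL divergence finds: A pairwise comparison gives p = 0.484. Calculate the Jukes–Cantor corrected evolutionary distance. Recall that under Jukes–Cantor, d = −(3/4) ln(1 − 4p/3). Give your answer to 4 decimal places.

d = −(3/4) ln(1 − 4p/3) = −0.75 ln(1 − 0.645333) = −0.75 ln(0.354667)
  = −0.75 × (-1.036576) = 0.777432 substitutions/site.

0.7774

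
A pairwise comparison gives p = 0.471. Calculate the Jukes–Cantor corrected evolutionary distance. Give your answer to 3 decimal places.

0.742

d = −(3/4) ln(1 − 4p/3) = −0.75 ln(1 − 0.628) = −0.75 ln(0.372)
  = −0.75 × (-0.988861) = 0.741646 substitutions/site.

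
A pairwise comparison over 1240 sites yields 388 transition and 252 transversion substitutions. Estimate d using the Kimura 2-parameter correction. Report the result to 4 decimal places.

1.0135

P = 388/1240 ≈ 0.312903 and Q = 252/1240 ≈ 0.203226.
Under the Kimura two-parameter model, d = −½ ln(1 − 2P − Q) − ¼ ln(1 − 2Q).
1 − 2P − Q = 0.170968, giving −½ ln(0.170968) = 0.883139.
1 − 2Q = 0.593548, giving −¼ ln(0.593548) = 0.130409.
d = 0.883139 + 0.130409 = 1.013548.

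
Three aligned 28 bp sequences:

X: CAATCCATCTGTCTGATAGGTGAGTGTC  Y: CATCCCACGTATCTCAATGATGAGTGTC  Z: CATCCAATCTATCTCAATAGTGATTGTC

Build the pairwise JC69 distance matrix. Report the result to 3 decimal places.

X–Y: 9/28 sites differ → p ≈ 0.321429, d = −0.75 ln(1 − 0.428572) = 0.419713 ≈ 0.420.
X–Z: 9/28 sites differ → p ≈ 0.321429, d = −0.75 ln(1 − 0.428572) = 0.419713 ≈ 0.420.
Y–Z: 6/28 sites differ → p ≈ 0.214286, d = −0.75 ln(1 − 0.285715) = 0.252355 ≈ 0.252.

d(X,Y) = 0.420, d(X,Z) = 0.420, d(Y,Z) = 0.252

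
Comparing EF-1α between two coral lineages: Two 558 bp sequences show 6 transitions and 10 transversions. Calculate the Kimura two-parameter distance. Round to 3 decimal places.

P = 6/558 ≈ 0.010753 and Q = 10/558 ≈ 0.017921.
Under the Kimura two-parameter model, d = −½ ln(1 − 2P − Q) − ¼ ln(1 − 2Q).
1 − 2P − Q = 0.960573, giving −½ ln(0.960573) = 0.020113.
1 − 2Q = 0.964158, giving −¼ ln(0.964158) = 0.009125.
d = 0.020113 + 0.009125 = 0.029238.

0.029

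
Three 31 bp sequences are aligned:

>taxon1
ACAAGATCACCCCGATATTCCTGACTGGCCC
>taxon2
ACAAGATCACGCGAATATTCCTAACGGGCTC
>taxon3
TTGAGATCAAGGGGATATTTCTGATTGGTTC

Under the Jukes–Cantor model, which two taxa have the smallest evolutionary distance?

taxon1–taxon2: 6/31 differ, p = 0.194, d = 0.224.
taxon1–taxon3: 11/31 differ, p = 0.355, d = 0.481.
taxon2–taxon3: 11/31 differ, p = 0.355, d = 0.481.
The smallest distance is between taxon1 and taxon2.

taxon1 and taxon2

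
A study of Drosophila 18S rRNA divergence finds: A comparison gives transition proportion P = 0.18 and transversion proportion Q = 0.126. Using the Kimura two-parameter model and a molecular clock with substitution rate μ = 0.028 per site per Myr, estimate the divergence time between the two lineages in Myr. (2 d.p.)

Under the Kimura two-parameter model, d = −½ ln(1 − 2P − Q) − ¼ ln(1 − 2Q).
1 − 2P − Q = 0.514, giving −½ ln(0.514) = 0.332766.
1 − 2Q = 0.748, giving −¼ ln(0.748) = 0.072588.
d = 0.332766 + 0.072588 = 0.405354.
Under a molecular clock d = 2μt, so t = d/(2μ) = 0.405354 / (2 × 0.028) = 7.24 Myr.

7.24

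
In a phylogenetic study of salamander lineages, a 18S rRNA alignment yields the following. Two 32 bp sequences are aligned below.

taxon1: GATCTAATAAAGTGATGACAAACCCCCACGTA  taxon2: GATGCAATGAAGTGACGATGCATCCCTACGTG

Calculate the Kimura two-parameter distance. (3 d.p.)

Of 32 sites, 8 differences are transitions and 2 are transversions, so P = 8/32 = 0.25 and Q = 2/32 = 0.0625.
Under the Kimura two-parameter model, d = −½ ln(1 − 2P − Q) − ¼ ln(1 − 2Q).
1 − 2P − Q = 0.4375, giving −½ ln(0.4375) = 0.413339.
1 − 2Q = 0.875, giving −¼ ln(0.875) = 0.033383.
d = 0.413339 + 0.033383 = 0.446722.

0.447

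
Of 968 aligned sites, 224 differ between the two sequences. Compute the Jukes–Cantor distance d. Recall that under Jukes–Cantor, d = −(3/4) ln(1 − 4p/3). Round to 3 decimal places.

p = 224/968 ≈ 0.231405.
d = −(3/4) ln(1 − 4p/3) = −0.75 ln(1 − 0.30854) = −0.75 ln(0.69146)
  = −0.75 × (-0.368950) = 0.276713 substitutions/site.

0.277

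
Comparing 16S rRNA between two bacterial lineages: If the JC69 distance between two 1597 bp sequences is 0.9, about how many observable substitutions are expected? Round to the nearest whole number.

837

Invert JC69: p = (3/4)(1 − e^(−4d/3)) = 0.75 × (1 − e^(-1.2)) = 0.75 × (1 − 0.301194) = 0.524105.
Expected differing sites = pL ≈ 0.524105 × 1597 = 836.995685 ≈ 837.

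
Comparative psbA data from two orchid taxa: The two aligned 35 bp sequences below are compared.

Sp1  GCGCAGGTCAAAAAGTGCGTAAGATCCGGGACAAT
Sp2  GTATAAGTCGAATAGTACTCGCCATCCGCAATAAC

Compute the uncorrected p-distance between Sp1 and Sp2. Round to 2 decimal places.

The sequences differ at 16 of 35 positions.
p = 16/35 = 0.457142… ≈ 0.46 (to 2 d.p.).

0.46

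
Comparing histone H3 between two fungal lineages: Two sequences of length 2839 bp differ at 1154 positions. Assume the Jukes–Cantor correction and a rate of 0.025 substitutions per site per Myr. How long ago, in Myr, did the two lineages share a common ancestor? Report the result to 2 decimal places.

p = 1154/2839 ≈ 0.406481.
d = −(3/4) ln(1 − 4p/3) = −0.75 ln(1 − 0.541975) = −0.75 ln(0.458025)
  = −0.75 × (-0.780832) = 0.585624 substitutions/site.
Under a molecular clock d = 2μt, so t = d/(2μ) = 0.585624 / (2 × 0.025) = 11.71 Myr.

11.71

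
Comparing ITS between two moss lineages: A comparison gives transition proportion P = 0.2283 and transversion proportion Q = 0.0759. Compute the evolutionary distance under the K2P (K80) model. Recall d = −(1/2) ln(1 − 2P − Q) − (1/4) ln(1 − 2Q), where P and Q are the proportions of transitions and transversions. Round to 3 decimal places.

Under the Kimura two-parameter model, d = −½ ln(1 − 2P − Q) − ¼ ln(1 − 2Q).
1 − 2P − Q = 0.4675, giving −½ ln(0.4675) = 0.380178.
1 − 2Q = 0.8482, giving −¼ ln(0.8482) = 0.041160.
d = 0.380178 + 0.041160 = 0.421338.

0.421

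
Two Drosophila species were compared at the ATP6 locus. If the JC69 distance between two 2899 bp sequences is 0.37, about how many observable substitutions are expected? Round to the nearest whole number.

Invert JC69: p = (3/4)(1 − e^(−4d/3)) = 0.75 × (1 − e^(-0.493333)) = 0.75 × (1 − 0.610588) = 0.292059.
Expected differing sites = pL ≈ 0.292059 × 2899 = 846.679041 ≈ 847.

847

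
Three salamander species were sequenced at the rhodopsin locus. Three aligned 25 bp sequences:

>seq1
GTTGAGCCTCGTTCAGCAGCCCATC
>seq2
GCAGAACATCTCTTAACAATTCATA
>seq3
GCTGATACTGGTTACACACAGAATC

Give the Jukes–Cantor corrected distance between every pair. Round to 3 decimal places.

seq1–seq2: 12/25 sites differ → p = 0.48, d = −0.75 ln(1 − 0.64) = 0.766238 ≈ 0.766.
seq1–seq3: 11/25 sites differ → p = 0.44, d = −0.75 ln(1 − 0.586667) = 0.662626 ≈ 0.663.
seq2–seq3: 14/25 sites differ → p = 0.56, d = −0.75 ln(1 − 0.746667) = 1.029788 ≈ 1.030.

d(seq1,seq2) = 0.766, d(seq1,seq3) = 0.663, d(seq2,seq3) = 1.030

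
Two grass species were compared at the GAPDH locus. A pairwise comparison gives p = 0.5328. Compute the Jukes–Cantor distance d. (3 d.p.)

0.929

d = −(3/4) ln(1 − 4p/3) = −0.75 ln(1 − 0.7104) = −0.75 ln(0.2896)
  = −0.75 × (-1.239255) = 0.929441 substitutions/site.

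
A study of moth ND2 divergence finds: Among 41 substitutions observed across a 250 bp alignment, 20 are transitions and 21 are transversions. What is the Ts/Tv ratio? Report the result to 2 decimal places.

0.95

R = 20/21 = 0.952380… ≈ 0.95 (to 2 d.p.).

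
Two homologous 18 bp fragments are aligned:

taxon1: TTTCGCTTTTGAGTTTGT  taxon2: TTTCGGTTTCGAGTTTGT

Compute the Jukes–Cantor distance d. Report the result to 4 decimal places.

The sequences differ at 2 of 18 sites (6, 10), so p = 2/18 ≈ 0.111111.
d = −(3/4) ln(1 − 4p/3) = −0.75 ln(1 − 0.148148) = −0.75 ln(0.851852)
  = −0.75 × (-0.160342) = 0.120257 substitutions/site.

0.1203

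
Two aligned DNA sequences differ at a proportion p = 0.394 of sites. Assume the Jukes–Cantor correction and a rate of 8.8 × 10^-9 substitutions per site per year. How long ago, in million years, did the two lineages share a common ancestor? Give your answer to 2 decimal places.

31.75

d = −(3/4) ln(1 − 4p/3) = −0.75 ln(1 − 0.525333) = −0.75 ln(0.474667)
  = −0.75 × (-0.745142) = 0.558857 substitutions/site.
Under a molecular clock d = 2μt, so t = d/(2μ) = 0.558857 / (2 × 8.8 × 10^-9) = 31.75 million years.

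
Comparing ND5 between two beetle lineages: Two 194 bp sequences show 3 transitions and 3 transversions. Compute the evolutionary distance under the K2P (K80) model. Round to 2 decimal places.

0.03

P = 3/194 ≈ 0.015464 and Q = 3/194 ≈ 0.015464.
Under the Kimura two-parameter model, d = −½ ln(1 − 2P − Q) − ¼ ln(1 − 2Q).
1 − 2P − Q = 0.953608, giving −½ ln(0.953608) = 0.023751.
1 − 2Q = 0.969072, giving −¼ ln(0.969072) = 0.007854.
d = 0.023751 + 0.007854 = 0.031605.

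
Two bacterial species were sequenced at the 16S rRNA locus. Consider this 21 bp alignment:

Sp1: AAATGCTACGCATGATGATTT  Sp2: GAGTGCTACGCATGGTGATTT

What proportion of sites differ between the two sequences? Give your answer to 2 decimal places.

0.14

The sequences differ at 3 of 21 positions (sites 1, 3, 15).
p = 3/21 = 0.142857… ≈ 0.14 (to 2 d.p.).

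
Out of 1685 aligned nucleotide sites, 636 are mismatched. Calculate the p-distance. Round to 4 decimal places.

0.3774

p = 636/1685 = 0.377448… ≈ 0.3774 (to 4 d.p.).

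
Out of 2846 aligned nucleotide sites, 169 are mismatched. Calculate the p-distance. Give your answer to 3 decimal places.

p = 169/2846 = 0.059381… ≈ 0.059 (to 3 d.p.).

0.059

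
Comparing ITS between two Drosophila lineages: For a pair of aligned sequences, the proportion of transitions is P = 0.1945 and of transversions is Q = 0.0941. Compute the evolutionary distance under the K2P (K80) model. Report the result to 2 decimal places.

Under the Kimura two-parameter model, d = −½ ln(1 − 2P − Q) − ¼ ln(1 − 2Q).
1 − 2P − Q = 0.5169, giving −½ ln(0.5169) = 0.329953.
1 − 2Q = 0.8118, giving −¼ ln(0.8118) = 0.052125.
d = 0.329953 + 0.052125 = 0.382078.

0.38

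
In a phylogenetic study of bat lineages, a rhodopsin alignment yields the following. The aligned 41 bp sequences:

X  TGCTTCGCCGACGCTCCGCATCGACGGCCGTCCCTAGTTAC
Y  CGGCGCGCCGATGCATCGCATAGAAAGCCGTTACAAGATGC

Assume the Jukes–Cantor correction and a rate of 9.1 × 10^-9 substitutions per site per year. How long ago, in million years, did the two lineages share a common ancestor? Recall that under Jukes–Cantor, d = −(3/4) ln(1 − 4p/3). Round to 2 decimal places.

27.57

The sequences differ at 15 of 41 sites, so p = 15/41 ≈ 0.365854.
d = −(3/4) ln(1 − 4p/3) = −0.75 ln(1 − 0.487805) = −0.75 ln(0.512195)
  = −0.75 × (-0.669050) = 0.501788 substitutions/site.
Under a molecular clock d = 2μt, so t = d/(2μ) = 0.501788 / (2 × 9.1 × 10^-9) = 27.57 million years.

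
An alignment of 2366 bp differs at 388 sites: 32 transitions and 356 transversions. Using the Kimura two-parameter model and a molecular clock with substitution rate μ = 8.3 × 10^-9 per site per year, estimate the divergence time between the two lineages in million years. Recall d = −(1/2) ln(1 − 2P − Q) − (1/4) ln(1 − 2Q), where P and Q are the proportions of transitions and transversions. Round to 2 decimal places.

11.28

P = 32/2366 ≈ 0.013525 and Q = 356/2366 ≈ 0.150465.
Under the Kimura two-parameter model, d = −½ ln(1 − 2P − Q) − ¼ ln(1 − 2Q).
1 − 2P − Q = 0.822485, giving −½ ln(0.822485) = 0.097713.
1 − 2Q = 0.69907, giving −¼ ln(0.69907) = 0.089501.
d = 0.097713 + 0.089501 = 0.187214.
Under a molecular clock d = 2μt, so t = d/(2μ) = 0.187214 / (2 × 8.3 × 10^-9) = 11.28 million years.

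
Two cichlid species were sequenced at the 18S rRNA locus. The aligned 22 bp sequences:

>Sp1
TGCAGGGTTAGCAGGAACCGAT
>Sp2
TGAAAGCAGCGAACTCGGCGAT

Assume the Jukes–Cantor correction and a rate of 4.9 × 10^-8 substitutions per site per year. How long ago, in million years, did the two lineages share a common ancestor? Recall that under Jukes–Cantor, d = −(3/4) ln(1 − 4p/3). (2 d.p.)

The sequences differ at 12 of 22 sites, so p = 12/22 ≈ 0.545455.
d = −(3/4) ln(1 − 4p/3) = −0.75 ln(1 − 0.727273) = −0.75 ln(0.272727)
  = −0.75 × (-1.299284) = 0.974463 substitutions/site.
Under a molecular clock d = 2μt, so t = d/(2μ) = 0.974463 / (2 × 4.9 × 10^-8) = 9.94 million years.

9.94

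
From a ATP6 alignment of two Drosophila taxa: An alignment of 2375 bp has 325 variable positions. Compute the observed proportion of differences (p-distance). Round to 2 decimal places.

p = 325/2375 = 0.136842… ≈ 0.14 (to 2 d.p.).

0.14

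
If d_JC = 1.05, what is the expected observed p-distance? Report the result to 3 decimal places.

p = (3/4)(1 − e^(−4d/3)) = 0.75 × (1 − e^(-1.4)) = 0.75 × (1 − 0.246597) = 0.565052.

0.565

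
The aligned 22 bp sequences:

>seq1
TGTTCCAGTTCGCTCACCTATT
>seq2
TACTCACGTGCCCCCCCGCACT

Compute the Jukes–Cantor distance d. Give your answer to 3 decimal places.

0.824

The sequences differ at 11 of 22 sites, so p = 11/22 = 0.5.
d = −(3/4) ln(1 − 4p/3) = −0.75 ln(1 − 0.666667) = −0.75 ln(0.333333)
  = −0.75 × (-1.098613) = 0.823960 substitutions/site.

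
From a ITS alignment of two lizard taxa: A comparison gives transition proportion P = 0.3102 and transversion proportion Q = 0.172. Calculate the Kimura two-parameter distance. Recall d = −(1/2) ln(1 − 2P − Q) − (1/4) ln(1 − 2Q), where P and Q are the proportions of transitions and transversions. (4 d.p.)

Under the Kimura two-parameter model, d = −½ ln(1 − 2P − Q) − ¼ ln(1 − 2Q).
1 − 2P − Q = 0.2076, giving −½ ln(0.2076) = 0.786071.
1 − 2Q = 0.656, giving −¼ ln(0.656) = 0.105399.
d = 0.786071 + 0.105399 = 0.891470.

0.8915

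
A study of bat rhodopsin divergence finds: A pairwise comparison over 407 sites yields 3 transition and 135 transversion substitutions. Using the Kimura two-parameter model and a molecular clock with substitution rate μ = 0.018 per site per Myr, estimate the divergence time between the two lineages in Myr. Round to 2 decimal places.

13.47

P = 3/407 ≈ 0.007371 and Q = 135/407 ≈ 0.331695.
Under the Kimura two-parameter model, d = −½ ln(1 − 2P − Q) − ¼ ln(1 − 2Q).
1 − 2P − Q = 0.653563, giving −½ ln(0.653563) = 0.212658.
1 − 2Q = 0.33661, giving −¼ ln(0.33661) = 0.272208.
d = 0.212658 + 0.272208 = 0.484866.
Under a molecular clock d = 2μt, so t = d/(2μ) = 0.484866 / (2 × 0.018) = 13.47 Myr.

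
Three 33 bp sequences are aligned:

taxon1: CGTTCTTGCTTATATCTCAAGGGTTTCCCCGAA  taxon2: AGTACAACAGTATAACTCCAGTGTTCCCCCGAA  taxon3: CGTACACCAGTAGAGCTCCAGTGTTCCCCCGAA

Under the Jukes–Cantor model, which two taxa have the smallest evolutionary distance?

taxon2 and taxon3

taxon1–taxon2: 11/33 differ, p = 0.333, d = 0.441.
taxon1–taxon3: 11/33 differ, p = 0.333, d = 0.441.
taxon2–taxon3: 4/33 differ, p = 0.121, d = 0.132.
The smallest distance is between taxon2 and taxon3.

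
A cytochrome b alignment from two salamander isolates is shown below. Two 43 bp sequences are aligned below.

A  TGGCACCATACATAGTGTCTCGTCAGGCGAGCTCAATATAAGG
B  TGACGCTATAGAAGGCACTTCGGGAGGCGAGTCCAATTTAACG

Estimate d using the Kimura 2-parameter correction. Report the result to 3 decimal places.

0.546

Of 43 sites, 10 differences are transitions and 6 are transversions, so P = 10/43 ≈ 0.232558 and Q = 6/43 ≈ 0.139535.
Under the Kimura two-parameter model, d = −½ ln(1 − 2P − Q) − ¼ ln(1 − 2Q).
1 − 2P − Q = 0.395349, giving −½ ln(0.395349) = 0.463993.
1 − 2Q = 0.72093, giving −¼ ln(0.72093) = 0.081803.
d = 0.463993 + 0.081803 = 0.545796.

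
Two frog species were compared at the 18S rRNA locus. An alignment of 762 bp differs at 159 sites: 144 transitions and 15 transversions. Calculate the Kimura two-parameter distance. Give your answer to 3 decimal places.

0.263

P = 144/762 ≈ 0.188976 and Q = 15/762 ≈ 0.019685.
Under the Kimura two-parameter model, d = −½ ln(1 − 2P − Q) − ¼ ln(1 − 2Q).
1 − 2P − Q = 0.602363, giving −½ ln(0.602363) = 0.253448.
1 − 2Q = 0.96063, giving −¼ ln(0.96063) = 0.010041.
d = 0.253448 + 0.010041 = 0.263489.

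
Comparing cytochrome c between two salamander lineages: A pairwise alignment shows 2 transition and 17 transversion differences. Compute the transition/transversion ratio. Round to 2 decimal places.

0.12

R = 2/17 = 0.117647… ≈ 0.12 (to 2 d.p.).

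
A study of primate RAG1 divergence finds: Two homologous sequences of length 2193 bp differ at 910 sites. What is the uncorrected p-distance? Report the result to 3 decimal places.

0.415

p = 910/2193 = 0.414956… ≈ 0.415 (to 3 d.p.).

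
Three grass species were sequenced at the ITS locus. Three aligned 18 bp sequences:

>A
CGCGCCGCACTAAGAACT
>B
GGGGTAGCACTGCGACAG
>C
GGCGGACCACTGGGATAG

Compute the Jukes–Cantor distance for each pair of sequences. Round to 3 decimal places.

A–B: 9/18 sites differ → p = 0.5, d = −0.75 ln(1 − 0.666667) = 0.823960 ≈ 0.824.
A–C: 9/18 sites differ → p = 0.5, d = −0.75 ln(1 − 0.666667) = 0.823960 ≈ 0.824.
B–C: 5/18 sites differ → p ≈ 0.277778, d = −0.75 ln(1 − 0.370371) = 0.346968 ≈ 0.347.

d(A,B) = 0.824, d(A,C) = 0.824, d(B,C) = 0.347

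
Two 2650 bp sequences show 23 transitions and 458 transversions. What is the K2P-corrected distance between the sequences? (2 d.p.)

P = 23/2650 ≈ 0.008679 and Q = 458/2650 ≈ 0.17283.
Under the Kimura two-parameter model, d = −½ ln(1 − 2P − Q) − ¼ ln(1 − 2Q).
1 − 2P − Q = 0.809812, giving −½ ln(0.809812) = 0.105477.
1 − 2Q = 0.65434, giving −¼ ln(0.65434) = 0.106032.
d = 0.105477 + 0.106032 = 0.211509.

0.21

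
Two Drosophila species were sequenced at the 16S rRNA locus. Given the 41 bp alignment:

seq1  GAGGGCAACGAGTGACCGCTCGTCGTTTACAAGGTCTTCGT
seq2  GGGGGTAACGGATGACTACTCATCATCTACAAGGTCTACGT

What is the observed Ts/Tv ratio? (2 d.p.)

Transitions are A↔G and C↔T; transversions are all other mismatches.
Transitions: 9. Transversions: 1.
R = 9/1 = 9.00.

9.00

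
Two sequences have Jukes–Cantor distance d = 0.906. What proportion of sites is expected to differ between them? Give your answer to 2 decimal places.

p = (3/4)(1 − e^(−4d/3)) = 0.75 × (1 − e^(-1.208)) = 0.75 × (1 − 0.298794) = 0.525905.

0.53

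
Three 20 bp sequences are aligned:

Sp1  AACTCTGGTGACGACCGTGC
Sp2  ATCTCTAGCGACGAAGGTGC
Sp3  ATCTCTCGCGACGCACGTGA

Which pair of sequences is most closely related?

Sp2 and Sp3

Sp1–Sp2: 5/20 differ, p = 0.250, d = 0.304.
Sp1–Sp3: 6/20 differ, p = 0.300, d = 0.383.
Sp2–Sp3: 4/20 differ, p = 0.200, d = 0.233.
The smallest distance is between Sp2 and Sp3.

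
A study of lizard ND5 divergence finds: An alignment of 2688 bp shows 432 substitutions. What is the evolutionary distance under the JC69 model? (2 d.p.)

0.18

p = 432/2688 ≈ 0.160714.
d = −(3/4) ln(1 − 4p/3) = −0.75 ln(1 − 0.214285) = −0.75 ln(0.785715)
  = −0.75 × (-0.241161) = 0.180871 substitutions/site.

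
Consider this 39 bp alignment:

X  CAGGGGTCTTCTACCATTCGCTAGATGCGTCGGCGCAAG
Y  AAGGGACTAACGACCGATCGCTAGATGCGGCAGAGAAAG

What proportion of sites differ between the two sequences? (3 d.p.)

0.333

The sequences differ at 13 of 39 positions.
p = 13/39 = 0.333333… ≈ 0.333 (to 3 d.p.).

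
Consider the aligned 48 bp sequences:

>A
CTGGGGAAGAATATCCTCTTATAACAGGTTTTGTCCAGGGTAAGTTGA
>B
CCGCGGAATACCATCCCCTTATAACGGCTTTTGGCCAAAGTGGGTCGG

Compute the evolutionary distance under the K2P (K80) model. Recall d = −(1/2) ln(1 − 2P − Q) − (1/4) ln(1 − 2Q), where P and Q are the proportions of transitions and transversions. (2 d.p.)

0.43

Of 48 sites, 10 differences are transitions and 5 are transversions, so P = 10/48 ≈ 0.208333 and Q = 5/48 ≈ 0.104167.
Under the Kimura two-parameter model, d = −½ ln(1 − 2P − Q) − ¼ ln(1 − 2Q).
1 − 2P − Q = 0.479167, giving −½ ln(0.479167) = 0.367853.
1 − 2Q = 0.791666, giving −¼ ln(0.791666) = 0.058404.
d = 0.367853 + 0.058404 = 0.426257.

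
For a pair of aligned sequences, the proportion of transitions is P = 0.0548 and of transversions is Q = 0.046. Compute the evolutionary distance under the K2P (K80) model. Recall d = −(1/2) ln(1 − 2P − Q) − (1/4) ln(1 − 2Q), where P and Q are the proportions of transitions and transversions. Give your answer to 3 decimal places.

Under the Kimura two-parameter model, d = −½ ln(1 − 2P − Q) − ¼ ln(1 − 2Q).
1 − 2P − Q = 0.8444, giving −½ ln(0.8444) = 0.084564.
1 − 2Q = 0.908, giving −¼ ln(0.908) = 0.024128.
d = 0.084564 + 0.024128 = 0.108692.

0.109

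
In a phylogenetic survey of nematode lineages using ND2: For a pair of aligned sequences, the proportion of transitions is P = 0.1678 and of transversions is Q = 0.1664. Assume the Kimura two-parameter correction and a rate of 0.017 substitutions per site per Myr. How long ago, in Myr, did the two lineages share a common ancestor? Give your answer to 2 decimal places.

Under the Kimura two-parameter model, d = −½ ln(1 − 2P − Q) − ¼ ln(1 − 2Q).
1 − 2P − Q = 0.498, giving −½ ln(0.498) = 0.348578.
1 − 2Q = 0.6672, giving −¼ ln(0.6672) = 0.101166.
d = 0.348578 + 0.101166 = 0.449744.
Under a molecular clock d = 2μt, so t = d/(2μ) = 0.449744 / (2 × 0.017) = 13.23 Myr.

13.23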